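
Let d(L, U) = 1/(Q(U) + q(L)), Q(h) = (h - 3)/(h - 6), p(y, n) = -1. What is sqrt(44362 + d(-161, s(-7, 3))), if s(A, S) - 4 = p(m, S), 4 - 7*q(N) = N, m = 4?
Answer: sqrt(1207756605)/165 ≈ 210.62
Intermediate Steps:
q(N) = 4/7 - N/7
s(A, S) = 3 (s(A, S) = 4 - 1 = 3)
Q(h) = (-3 + h)/(-6 + h)
d(L, U) = 1/(4/7 - L/7 + (-3 + U)/(-6 + U)) (d(L, U) = 1/((-3 + U)/(-6 + U) + (4/7 - L/7)) = 1/(4/7 - L/7 + (-3 + U)/(-6 + U)))
sqrt(44362 + d(-161, s(-7, 3))) = sqrt(44362 + 7*(-6 + 3)/(-21 + 7*3 + (-6 + 3)*(4 - 1*(-161)))) = sqrt(44362 + 7*(-3)/(-21 + 21 - 3*(4 + 161))) = sqrt(44362 + 7*(-3)/(-21 + 21 - 3*165)) = sqrt(44362 + 7*(-3)/(-21 + 21 - 495)) = sqrt(44362 + 7*(-3)/(-495)) = sqrt(44362 + 7*(-1/495)*(-3)) = sqrt(44362 + 7/165) = sqrt(7319737/165) = sqrt(1207756605)/165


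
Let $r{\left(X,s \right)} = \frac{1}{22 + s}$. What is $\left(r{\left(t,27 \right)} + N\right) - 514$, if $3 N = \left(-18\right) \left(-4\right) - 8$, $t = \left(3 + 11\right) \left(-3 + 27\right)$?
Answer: $- \frac{72419}{147} \approx -492.65$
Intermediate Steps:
$t = 336$ ($t = 14 \cdot 24 = 336$)
$N = \frac{64}{3}$ ($N = \frac{\left(-18\right) \left(-4\right) - 8}{3} = \frac{72 - 8}{3} = \frac{1}{3} \cdot 64 = \frac{64}{3} \approx 21.333$)
$\left(r{\left(t,27 \right)} + N\right) - 514 = \left(\frac{1}{22 + 27} + \frac{64}{3}\right) - 514 = \left(\frac{1}{49} + \frac{64}{3}\right) - 514 = \frac{3139}{147} - 514 = - \frac{72419}{147}$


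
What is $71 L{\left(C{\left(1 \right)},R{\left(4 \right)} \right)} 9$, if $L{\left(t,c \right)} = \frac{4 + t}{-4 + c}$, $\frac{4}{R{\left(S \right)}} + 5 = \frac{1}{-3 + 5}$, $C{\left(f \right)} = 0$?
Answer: $- \frac{5751}{11} \approx -522.82$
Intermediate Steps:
$R{\left(S \right)} = - \frac{8}{9}$ ($R{\left(S \right)} = \frac{4}{-5 + \frac{1}{-3 + 5}} = \frac{4}{-5 + \frac{1}{2}} = \frac{4}{- \frac{9}{2}} = 4 \left(- \frac{2}{9}\right) = - \frac{8}{9}$)
$L{\left(t,c \right)} = \frac{4 + t}{-4 + c}$
$71 L{\left(C{\left(1 \right)},R{\left(4 \right)} \right)} 9 = 71 \frac{4 + 0}{-4 - \frac{8}{9}} \cdot 9 = 71 \frac{1}{- \frac{44}{9}} \cdot 4 \cdot 9 = 71 \left(\left(- \frac{9}{44}\right) 4\right) 9 = 71 \left(- \frac{9}{11}\right) 9 = \left(- \frac{639}{11}\right) 9 = - \frac{5751}{11}$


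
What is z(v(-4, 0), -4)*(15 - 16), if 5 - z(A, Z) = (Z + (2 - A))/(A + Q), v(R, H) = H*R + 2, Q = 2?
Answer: -6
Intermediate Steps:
v(R, H) = 2 + H*R
z(A, Z) = 5 - (2 + Z - A)/(2 + A) (z(A, Z) = 5 - (Z + (2 - A))/(A + 2) = 5 - (2 + Z - A)/(2 + A))
z(v(-4, 0), -4)*(15 - 16) = ((8 - 1*(-4) + 6*(2 + 0*(-4)))/(2 + (2 + 0*(-4))))*(15 - 16) = ((8 + 4 + 6*(2 + 0))/(2 + (2 + 0)))*(-1) = ((8 + 4 + 6*2)/(2 + 2))*(-1) = ((8 + 4 + 12)/4)*(-1) = ((¼)*24)*(-1) = 6*(-1) = -6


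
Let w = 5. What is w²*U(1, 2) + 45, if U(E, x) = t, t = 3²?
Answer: 270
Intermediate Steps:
t = 9
U(E, x) = 9
w²*U(1, 2) + 45 = 5²*9 + 45 = 25*9 + 45 = 225 + 45 = 270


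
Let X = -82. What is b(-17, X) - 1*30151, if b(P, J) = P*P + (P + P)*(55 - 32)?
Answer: -30644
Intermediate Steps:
b(P, J) = P**2 + 46*P (b(P, J) = P**2 + (2*P)*23 = P**2 + 46*P)
b(-17, X) - 1*30151 = -17*(46 - 17) - 1*30151 = -17*29 - 30151 = -493 - 30151 = -30644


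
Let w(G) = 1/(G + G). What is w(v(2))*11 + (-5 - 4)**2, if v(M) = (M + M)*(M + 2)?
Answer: 2603/32 ≈ 81.344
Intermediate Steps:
v(M) = 2*M*(2 + M) (v(M) = (2*M)*(2 + M) = 2*M*(2 + M))
w(G) = 1/(2*G)
w(v(2))*11 + (-5 - 4)**2 = (1/(2*((2*2*(2 + 2)))))*11 + (-5 - 4)**2 = (1/(2*((2*2*4))))*11 + (-9)**2 = ((1/2)/16)*11 + 81 = ((1/2)*(1/16))*11 + 81 = (1/32)*11 + 81 = 11/32 + 81 = 2603/32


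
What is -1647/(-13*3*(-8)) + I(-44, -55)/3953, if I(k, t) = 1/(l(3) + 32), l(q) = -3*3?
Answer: -49914427/9455576 ≈ -5.2788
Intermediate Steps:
l(q) = -9
I(k, t) = 1/23 (I(k, t) = 1/(-9 + 32) = 1/23)
-1647/(-13*3*(-8)) + I(-44, -55)/3953 = -1647/(-13*3*(-8)) + (1/23)/3953 = -1647/((-39*(-8))) + (1/23)*(1/3953) = -1647/312 + 1/90919 = -1647*1/312 + 1/90919 = -549/104 + 1/90919 = -49914427/9455576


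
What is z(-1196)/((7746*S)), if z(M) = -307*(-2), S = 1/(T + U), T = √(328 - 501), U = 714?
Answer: 73066/1291 + 307*I*√173/3873 ≈ 56.596 + 1.0426*I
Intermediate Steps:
T = I*√173 (T = √(-173) = I*√173 ≈ 13.153*I)
S = 1/(714 + I*√173) (S = 1/(I*√173 + 714) = 1/(714 + I*√173) ≈ 0.0014001 - 2.579e-5*I)
z(M) = 614
z(-1196)/((7746*S)) = 614/((7746*(714/509969 - I*√173/509969))) = 614/(5530644/509969 - 7746*I*√173/509969)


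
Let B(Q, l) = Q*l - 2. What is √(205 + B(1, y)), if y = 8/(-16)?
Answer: 9*√10/2 ≈ 14.230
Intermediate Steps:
y = -½ (y = 8*(-1/16) = -½ ≈ -0.50000)
B(Q, l) = -2 + Q*l
√(205 + B(1, y)) = √(205 + (-2 + 1*(-½))) = √(205 + (-2 - ½)) = √(205 - 5/2) = √(405/2) = 9*√10/2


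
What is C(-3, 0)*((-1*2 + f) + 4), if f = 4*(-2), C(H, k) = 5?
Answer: -30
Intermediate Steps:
f = -8
C(-3, 0)*((-1*2 + f) + 4) = 5*((-1*2 - 8) + 4) = 5*((-2 - 8) + 4) = 5*(-10 + 4) = 5*(-6) = -30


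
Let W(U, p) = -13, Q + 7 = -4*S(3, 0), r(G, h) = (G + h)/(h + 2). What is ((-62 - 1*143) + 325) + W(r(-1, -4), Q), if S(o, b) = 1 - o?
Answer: 107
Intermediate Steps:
r(G, h) = (G + h)/(2 + h)
Q = 1 (Q = -7 - 4*(1 - 1*3) = -7 - 4*(1 - 3) = -7 - 4*(-2) = -7 + 8 = 1)
((-62 - 1*143) + 325) + W(r(-1, -4), Q) = ((-62 - 1*143) + 325) - 13 = ((-62 - 143) + 325) - 13 = (-205 + 325) - 13 = 120 - 13 = 107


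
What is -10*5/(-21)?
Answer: 50/21 ≈ 2.3810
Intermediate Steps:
-10*5/(-21) = -50*(-1/21) = 50/21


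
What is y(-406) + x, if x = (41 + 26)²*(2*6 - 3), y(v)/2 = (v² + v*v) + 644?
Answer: 701033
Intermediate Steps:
y(v) = 1288 + 4*v² (y(v) = 2*((v² + v*v) + 644) = 2*((v² + v²) + 644) = 2*(2*v² + 644) = 2*(644 + 2*v²) = 1288 + 4*v²)
x = 40401 (x = 67²*(12 - 3) = 4489*9 = 40401)
y(-406) + x = (1288 + 4*(-406)²) + 40401 = (1288 + 4*164836) + 40401 = (1288 + 659344) + 40401 = 660632 + 40401 = 701033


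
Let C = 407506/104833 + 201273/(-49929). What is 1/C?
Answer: -1744735619/251228445 ≈ -6.9448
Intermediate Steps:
C = -251228445/1744735619 (C = 407506*(1/104833) + 201273*(-1/49929) = 407506/104833 - 67091/16643 = -251228445/1744735619 ≈ -0.14399)
1/C = 1/(-251228445/1744735619) = -1744735619/251228445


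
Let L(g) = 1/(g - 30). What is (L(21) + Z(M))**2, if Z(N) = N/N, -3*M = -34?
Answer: 64/81 ≈ 0.79012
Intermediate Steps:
M = 34/3 (M = -1/3*(-34) = 34/3 ≈ 11.333)
L(g) = 1/(-30 + g)
Z(N) = 1
(L(21) + Z(M))**2 = (1/(-30 + 21) + 1)**2 = (1/(-9) + 1)**2 = (-1/9 + 1)**2 = (8/9)**2 = 64/81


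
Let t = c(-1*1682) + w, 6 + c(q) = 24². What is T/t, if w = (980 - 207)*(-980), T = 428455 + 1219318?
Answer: -1647773/756970 ≈ -2.1768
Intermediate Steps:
c(q) = 570 (c(q) = -6 + 24² = -6 + 576 = 570)
T = 1647773
w = -757540 (w = 773*(-980) = -757540)
t = -756970 (t = 570 - 757540 = -756970)
T/t = 1647773/(-756970) = 1647773*(-1/756970) = -1647773/756970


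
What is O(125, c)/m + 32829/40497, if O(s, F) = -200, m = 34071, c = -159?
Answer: 370139153/459924429 ≈ 0.80478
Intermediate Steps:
O(125, c)/m + 32829/40497 = -200/34071 + 32829/40497 = -200*1/34071 + 32829*(1/40497) = -200/34071 + 10943/13499 = 370139153/459924429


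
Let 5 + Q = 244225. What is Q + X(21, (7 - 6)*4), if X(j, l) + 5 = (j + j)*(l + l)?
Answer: 244551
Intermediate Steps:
X(j, l) = -5 + 4*j*l (X(j, l) = -5 + (j + j)*(l + l) = -5 + (2*j)*(2*l) = -5 + 4*j*l)
Q = 244220 (Q = -5 + 244225 = 244220)
Q + X(21, (7 - 6)*4) = 244220 + (-5 + 4*21*((7 - 6)*4)) = 244220 + (-5 + 4*21*(1*4)) = 244220 + (-5 + 4*21*4) = 244220 + (-5 + 336) = 244220 + 331 = 244551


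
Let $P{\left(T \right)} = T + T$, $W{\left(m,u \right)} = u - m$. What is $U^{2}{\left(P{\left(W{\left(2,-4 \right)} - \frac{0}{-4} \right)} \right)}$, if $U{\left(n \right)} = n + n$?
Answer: $576$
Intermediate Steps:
$P{\left(T \right)} = 2 T$
$U{\left(n \right)} = 2 n$
$U^{2}{\left(P{\left(W{\left(2,-4 \right)} - \frac{0}{-4} \right)} \right)} = \left(2 \cdot 2 \left(\left(-4 - 2\right) - \frac{0}{-4}\right)\right)^{2} = \left(2 \cdot 2 \left(\left(-4 - 2\right) - 0 \left(- \frac{1}{4}\right)\right)\right)^{2} = \left(2 \cdot 2 \left(-6 - 0\right)\right)^{2} = \left(2 \cdot 2 \left(-6 + 0\right)\right)^{2} = \left(2 \cdot 2 \left(-6\right)\right)^{2} = \left(2 \left(-12\right)\right)^{2} = \left(-24\right)^{2} = 576$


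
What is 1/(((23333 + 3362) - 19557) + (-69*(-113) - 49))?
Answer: 1/14886 ≈ 6.7177e-5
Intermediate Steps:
1/(((23333 + 3362) - 19557) + (-69*(-113) - 49)) = 1/((26695 - 19557) + (7797 - 49)) = 1/(7138 + 7748) = 1/14886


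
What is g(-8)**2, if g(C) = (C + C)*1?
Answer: 256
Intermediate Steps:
g(C) = 2*C (g(C) = (2*C)*1 = 2*C)
g(-8)**2 = (2*(-8))**2 = (-16)**2 = 256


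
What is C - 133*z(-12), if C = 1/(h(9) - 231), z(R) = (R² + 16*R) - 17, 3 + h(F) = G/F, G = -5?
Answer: 18249586/2111 ≈ 8645.0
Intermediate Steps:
h(F) = -3 - 5/F
z(R) = -17 + R² + 16*R
C = -9/2111 (C = 1/((-3 - 5/9) - 231) = 1/(-32/9 - 231) = 1/(-2111/9) = -9/2111 ≈ -0.0042634)
C - 133*z(-12) = -9/2111 - 133*(-17 + (-12)² + 16*(-12)) = -9/2111 - 133*(-17 + 144 - 192) = -9/2111 - 133*(-65) = -9/2111 + 8645 = 18249586/2111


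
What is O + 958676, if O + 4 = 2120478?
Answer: 3079150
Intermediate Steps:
O = 2120474 (O = -4 + 2120478 = 2120474)
O + 958676 = 2120474 + 958676 = 3079150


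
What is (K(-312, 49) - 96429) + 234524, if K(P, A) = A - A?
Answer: 138095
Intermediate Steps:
K(P, A) = 0
(K(-312, 49) - 96429) + 234524 = (0 - 96429) + 234524 = -96429 + 234524 = 138095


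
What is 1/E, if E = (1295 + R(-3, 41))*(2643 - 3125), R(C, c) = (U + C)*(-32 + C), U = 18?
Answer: -1/371140 ≈ -2.6944e-6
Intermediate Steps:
R(C, c) = (-32 + C)*(18 + C) (R(C, c) = (18 + C)*(-32 + C) = (-32 + C)*(18 + C))
E = -371140 (E = (1295 + (-576 + (-3)² - 14*(-3)))*(2643 - 3125) = (1295 + (-576 + 9 + 42))*(-482) = (1295 - 525)*(-482) = 770*(-482) = -371140)
1/E = 1/(-371140) = -1/371140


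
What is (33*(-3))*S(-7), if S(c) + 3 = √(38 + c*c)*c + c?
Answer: 990 + 693*√87 ≈ 7453.9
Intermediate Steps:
S(c) = -3 + c + c*√(38 + c²) (S(c) = -3 + (√(38 + c*c)*c + c) = -3 + (√(38 + c²)*c + c) = -3 + (c*√(38 + c²) + c) = -3 + (c + c*√(38 + c²)) = -3 + c + c*√(38 + c²))
(33*(-3))*S(-7) = (33*(-3))*(-3 - 7 - 7*√(38 + (-7)²)) = -99*(-3 - 7 - 7*√(38 + 49)) = -99*(-3 - 7 - 7*√87) = -99*(-10 - 7*√87) = 990 + 693*√87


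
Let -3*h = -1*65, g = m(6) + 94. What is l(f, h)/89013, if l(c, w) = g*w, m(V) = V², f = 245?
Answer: 8450/267039 ≈ 0.031643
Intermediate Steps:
g = 130 (g = 6² + 94 = 36 + 94 = 130)
h = 65/3 (h = -(-1)*65/3 = -⅓*(-65) = 65/3 ≈ 21.667)
l(c, w) = 130*w
l(f, h)/89013 = (130*(65/3))/89013 = (8450/3)*(1/89013) = 8450/267039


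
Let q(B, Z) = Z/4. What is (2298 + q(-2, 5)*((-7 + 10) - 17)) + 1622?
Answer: 7805/2 ≈ 3902.5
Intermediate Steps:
q(B, Z) = Z/4 (q(B, Z) = Z*(¼) = Z/4)
(2298 + q(-2, 5)*((-7 + 10) - 17)) + 1622 = (2298 + ((¼)*5)*((-7 + 10) - 17)) + 1622 = (2298 + 5*(3 - 17)/4) + 1622 = (2298 + (5/4)*(-14)) + 1622 = (2298 - 35/2) + 1622 = 4561/2 + 1622 = 7805/2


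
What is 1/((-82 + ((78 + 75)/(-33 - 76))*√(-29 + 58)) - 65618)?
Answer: -86731300/5698246334571 + 1853*√29/5698246334571 ≈ -1.5219e-5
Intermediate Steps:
1/((-82 + ((78 + 75)/(-33 - 76))*√(-29 + 58)) - 65618) = 1/((-82 + (153/(-109))*√29) - 65618) = 1/((-82 + (153*(-1/109))*√29) - 65618) = 1/((-82 - 153*√29/109) - 65618) = 1/(-65700 - 153*√29/109)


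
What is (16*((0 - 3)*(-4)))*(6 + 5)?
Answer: 2112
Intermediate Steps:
(16*((0 - 3)*(-4)))*(6 + 5) = (16*(-3*(-4)))*11 = (16*12)*11 = 192*11 = 2112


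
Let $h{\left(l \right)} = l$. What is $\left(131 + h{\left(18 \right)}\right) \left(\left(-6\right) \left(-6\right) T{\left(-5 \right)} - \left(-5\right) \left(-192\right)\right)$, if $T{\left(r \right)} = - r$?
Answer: $-116220$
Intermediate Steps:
$\left(131 + h{\left(18 \right)}\right) \left(\left(-6\right) \left(-6\right) T{\left(-5 \right)} - \left(-5\right) \left(-192\right)\right) = \left(131 + 18\right) \left(\left(-6\right) \left(-6\right) \left(\left(-1\right) \left(-5\right)\right) - \left(-5\right) \left(-192\right)\right) = 149 \left(36 \cdot 5 - 960\right) = 149 \left(180 - 960\right) = 149 \left(-780\right) = -116220$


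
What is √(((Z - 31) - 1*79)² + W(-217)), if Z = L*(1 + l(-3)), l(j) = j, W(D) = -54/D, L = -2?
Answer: √529103722/217 ≈ 106.00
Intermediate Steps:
Z = 4 (Z = -2*(1 - 3) = -2*(-2) = 4)
√(((Z - 31) - 1*79)² + W(-217)) = √(((4 - 31) - 1*79)² - 54/(-217)) = √((-27 - 79)² - 54*(-1/217)) = √((-106)² + 54/217) = √(11236 + 54/217) = √(2438266/217) = √529103722/217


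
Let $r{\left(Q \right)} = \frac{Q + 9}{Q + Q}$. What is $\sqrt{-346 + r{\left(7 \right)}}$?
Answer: $\frac{i \sqrt{16898}}{7} \approx 18.57 i$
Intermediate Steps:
$r{\left(Q \right)} = \frac{9 + Q}{2 Q}$
$\sqrt{-346 + r{\left(7 \right)}} = \sqrt{-346 + \frac{9 + 7}{2 \cdot 7}} = \sqrt{-346 + \frac{1}{2} \cdot \frac{1}{7} \cdot 16} = \sqrt{-346 + \frac{8}{7}} = \sqrt{- \frac{2414}{7}} = \frac{i \sqrt{16898}}{7}$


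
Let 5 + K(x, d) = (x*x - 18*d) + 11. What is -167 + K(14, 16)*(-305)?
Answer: 26063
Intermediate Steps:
K(x, d) = 6 + x**2 - 18*d (K(x, d) = -5 + ((x*x - 18*d) + 11) = -5 + ((x**2 - 18*d) + 11) = -5 + (11 + x**2 - 18*d) = 6 + x**2 - 18*d)
-167 + K(14, 16)*(-305) = -167 + (6 + 14**2 - 18*16)*(-305) = -167 + (6 + 196 - 288)*(-305) = -167 - 86*(-305) = -167 + 26230 = 26063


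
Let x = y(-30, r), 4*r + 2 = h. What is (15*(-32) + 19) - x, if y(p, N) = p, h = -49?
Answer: -431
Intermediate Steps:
r = -51/4 (r = -½ + (¼)*(-49) = -½ - 49/4 = -51/4 ≈ -12.750)
x = -30
(15*(-32) + 19) - x = (15*(-32) + 19) - 1*(-30) = (-480 + 19) + 30 = -461 + 30 = -431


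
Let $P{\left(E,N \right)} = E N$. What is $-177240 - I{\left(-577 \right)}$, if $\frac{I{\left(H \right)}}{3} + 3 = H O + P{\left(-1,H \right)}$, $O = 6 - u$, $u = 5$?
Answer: $-177231$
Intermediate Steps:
$O = 1$ ($O = 6 - 5 = 1$)
$I{\left(H \right)} = -9$ ($I{\left(H \right)} = -9 + 3 \left(H 1 - H\right) = -9 + 3 \left(H - H\right) = -9 + 3 \cdot 0 = -9 + 0 = -9$)
$-177240 - I{\left(-577 \right)} = -177240 - -9 = -177240 + 9 = -177231$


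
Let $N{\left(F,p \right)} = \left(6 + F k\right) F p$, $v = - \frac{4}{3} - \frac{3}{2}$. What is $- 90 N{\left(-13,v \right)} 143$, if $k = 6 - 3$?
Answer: $15643485$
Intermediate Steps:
$k = 3$
$v = - \frac{17}{6}$ ($v = \left(-4\right) \frac{1}{3} - \frac{3}{2} = - \frac{4}{3} - \frac{3}{2} = - \frac{17}{6} \approx -2.8333$)
$N{\left(F,p \right)} = F p \left(6 + 3 F\right)$ ($N{\left(F,p \right)} = \left(6 + F 3\right) F p = \left(6 + 3 F\right) F p = F \left(6 + 3 F\right) p = F p \left(6 + 3 F\right)$)
$- 90 N{\left(-13,v \right)} 143 = - 90 \cdot 3 \left(-13\right) \left(- \frac{17}{6}\right) \left(2 - 13\right) 143 = - 90 \cdot 3 \left(-13\right) \left(- \frac{17}{6}\right) \left(-11\right) 143 = \left(-90\right) \left(- \frac{2431}{2}\right) 143 = 109395 \cdot 143 = 15643485$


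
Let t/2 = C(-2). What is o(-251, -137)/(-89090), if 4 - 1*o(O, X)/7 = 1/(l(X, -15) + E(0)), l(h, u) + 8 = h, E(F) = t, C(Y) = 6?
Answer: -533/1692710 ≈ -0.00031488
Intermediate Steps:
t = 12 (t = 2*6 = 12)
E(F) = 12
l(h, u) = -8 + h
o(O, X) = 28 - 7/(4 + X) (o(O, X) = 28 - 7/((-8 + X) + 12) = 28 - 7/(4 + X))
o(-251, -137)/(-89090) = (7*(15 + 4*(-137))/(4 - 137))/(-89090) = (7*(15 - 548)/(-133))*(-1/89090) = (7*(-1/133)*(-533))*(-1/89090) = (533/19)*(-1/89090) = -533/1692710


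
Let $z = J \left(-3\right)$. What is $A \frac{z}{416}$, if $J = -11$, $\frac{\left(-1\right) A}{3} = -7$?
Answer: $\frac{693}{416} \approx 1.6659$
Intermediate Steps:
$A = 21$ ($A = \left(-3\right) \left(-7\right) = 21$)
$z = 33$ ($z = \left(-11\right) \left(-3\right) = 33$)
$A \frac{z}{416} = 21 \cdot \frac{33}{416} = \frac{693}{416}$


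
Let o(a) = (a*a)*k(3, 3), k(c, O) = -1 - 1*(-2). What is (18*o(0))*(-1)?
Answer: 0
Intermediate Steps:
k(c, O) = 1 (k(c, O) = -1 + 2 = 1)
o(a) = a² (o(a) = (a*a)*1 = a²*1 = a²)
(18*o(0))*(-1) = (18*0²)*(-1) = (18*0)*(-1) = 0*(-1) = 0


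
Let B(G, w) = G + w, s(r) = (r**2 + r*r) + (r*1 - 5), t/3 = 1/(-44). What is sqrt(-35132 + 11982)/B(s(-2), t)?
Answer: 220*I*sqrt(926)/41 ≈ 163.28*I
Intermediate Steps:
t = -3/44 (t = 3/(-44) = 3*(-1/44) = -3/44 ≈ -0.068182)
s(r) = -5 + r + 2*r**2 (s(r) = (r**2 + r**2) + (r - 5) = 2*r**2 + (-5 + r) = -5 + r + 2*r**2)
sqrt(-35132 + 11982)/B(s(-2), t) = sqrt(-35132 + 11982)/((-5 - 2 + 2*(-2)**2) - 3/44) = sqrt(-23150)/((-5 - 2 + 2*4) - 3/44) = (5*I*sqrt(926))/((-5 - 2 + 8) - 3/44) = (5*I*sqrt(926))/(1 - 3/44) = (5*I*sqrt(926))/(41/44) = (5*I*sqrt(926))*(44/41) = 220*I*sqrt(926)/41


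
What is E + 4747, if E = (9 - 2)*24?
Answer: 4915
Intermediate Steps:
E = 168 (E = 7*24 = 168)
E + 4747 = 168 + 4747 = 4915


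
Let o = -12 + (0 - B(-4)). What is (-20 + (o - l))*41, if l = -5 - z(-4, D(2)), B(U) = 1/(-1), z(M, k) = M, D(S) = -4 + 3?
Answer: -1230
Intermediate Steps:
D(S) = -1
B(U) = -1
l = -1 (l = -5 - 1*(-4) = -5 + 4 = -1)
o = -11 (o = -12 + (0 - 1*(-1)) = -12 + (0 + 1) = -12 + 1 = -11)
(-20 + (o - l))*41 = (-20 + (-11 - 1*(-1)))*41 = (-20 + (-11 + 1))*41 = (-20 - 10)*41 = -30*41 = -1230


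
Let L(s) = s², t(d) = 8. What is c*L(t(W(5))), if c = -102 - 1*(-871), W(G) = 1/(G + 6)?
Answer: 49216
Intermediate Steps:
W(G) = 1/(6 + G)
c = 769 (c = -102 + 871 = 769)
c*L(t(W(5))) = 769*8² = 769*64 = 49216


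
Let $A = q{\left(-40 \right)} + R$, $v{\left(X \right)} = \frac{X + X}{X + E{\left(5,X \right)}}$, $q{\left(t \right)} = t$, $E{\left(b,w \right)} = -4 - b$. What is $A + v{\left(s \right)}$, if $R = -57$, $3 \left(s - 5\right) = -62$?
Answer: $- \frac{3542}{37} \approx -95.73$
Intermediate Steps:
$s = - \frac{47}{3}$ ($s = 5 + \frac{1}{3} \left(-62\right) = 5 - \frac{62}{3} = - \frac{47}{3} \approx -15.667$)
$v{\left(X \right)} = \frac{2 X}{-9 + X}$ ($v{\left(X \right)} = \frac{X + X}{X - 9} = \frac{2 X}{X - 9} = \frac{2 X}{-9 + X}$)
$A = -97$ ($A = -40 - 57 = -97$)
$A + v{\left(s \right)} = -97 + 2 \left(- \frac{47}{3}\right) \frac{1}{-9 - \frac{47}{3}} = -97 + 2 \left(- \frac{47}{3}\right) \frac{1}{- \frac{74}{3}} = -97 + 2 \left(- \frac{47}{3}\right) \left(- \frac{3}{74}\right) = -97 + \frac{47}{37} = - \frac{3542}{37}$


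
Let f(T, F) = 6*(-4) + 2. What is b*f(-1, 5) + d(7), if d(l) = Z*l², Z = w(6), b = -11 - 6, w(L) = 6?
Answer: 668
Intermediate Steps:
b = -17
Z = 6
d(l) = 6*l²
f(T, F) = -22 (f(T, F) = -24 + 2 = -22)
b*f(-1, 5) + d(7) = -17*(-22) + 6*7² = 374 + 6*49 = 374 + 294 = 668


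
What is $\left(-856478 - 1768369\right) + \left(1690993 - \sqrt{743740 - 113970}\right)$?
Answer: $-933854 - \sqrt{629770} \approx -9.3465 \cdot 10^{5}$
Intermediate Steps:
$\left(-856478 - 1768369\right) + \left(1690993 - \sqrt{743740 - 113970}\right) = -2624847 + \left(1690993 - \sqrt{629770}\right) = -933854 - \sqrt{629770}$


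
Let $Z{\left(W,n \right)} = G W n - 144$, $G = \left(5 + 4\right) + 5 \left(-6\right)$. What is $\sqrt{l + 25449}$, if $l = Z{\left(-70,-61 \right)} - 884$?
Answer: $i \sqrt{65249} \approx 255.44 i$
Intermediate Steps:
$G = -21$ ($G = 9 - 30 = -21$)
$Z{\left(W,n \right)} = -144 - 21 W n$ ($Z{\left(W,n \right)} = - 21 W n - 144 = -144 - 21 W n$)
$l = -90698$ ($l = \left(-144 - \left(-1470\right) \left(-61\right)\right) - 884 = \left(-144 - 89670\right) - 884 = -89814 - 884 = -90698$)
$\sqrt{l + 25449} = \sqrt{-90698 + 25449} = \sqrt{-65249} = i \sqrt{65249}$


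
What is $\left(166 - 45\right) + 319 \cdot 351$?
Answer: $112090$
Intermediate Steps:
$\left(166 - 45\right) + 319 \cdot 351 = \left(166 - 45\right) + 111969 = 121 + 111969 = 112090$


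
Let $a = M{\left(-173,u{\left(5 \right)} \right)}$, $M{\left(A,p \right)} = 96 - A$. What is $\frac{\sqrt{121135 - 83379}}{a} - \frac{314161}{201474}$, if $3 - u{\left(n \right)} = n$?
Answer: $- \frac{314161}{201474} + \frac{2 \sqrt{9439}}{269} \approx -0.83697$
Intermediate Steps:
$u{\left(n \right)} = 3 - n$
$a = 269$ ($a = 96 - -173 = 96 + 173 = 269$)
$\frac{\sqrt{121135 - 83379}}{a} - \frac{314161}{201474} = \frac{\sqrt{121135 - 83379}}{269} - \frac{314161}{201474} = \sqrt{37756} \cdot \frac{1}{269} - \frac{314161}{201474} = 2 \sqrt{9439} \cdot \frac{1}{269} - \frac{314161}{201474} = \frac{2 \sqrt{9439}}{269} - \frac{314161}{201474} = - \frac{314161}{201474} + \frac{2 \sqrt{9439}}{269}$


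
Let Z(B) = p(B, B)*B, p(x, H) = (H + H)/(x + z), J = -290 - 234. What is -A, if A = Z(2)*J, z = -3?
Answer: -4192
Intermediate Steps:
J = -524
p(x, H) = 2*H/(-3 + x) (p(x, H) = (H + H)/(x - 3) = (2*H)/(-3 + x) = 2*H/(-3 + x))
Z(B) = 2*B²/(-3 + B) (Z(B) = (2*B/(-3 + B))*B = 2*B²/(-3 + B))
A = 4192 (A = (2*2²/(-3 + 2))*(-524) = (2*4/(-1))*(-524) = (2*4*(-1))*(-524) = -8*(-524) = 4192)
-A = -1*4192 = -4192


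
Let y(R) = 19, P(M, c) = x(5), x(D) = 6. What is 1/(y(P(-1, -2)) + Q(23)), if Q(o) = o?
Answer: 1/42 ≈ 0.023810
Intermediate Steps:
P(M, c) = 6
1/(y(P(-1, -2)) + Q(23)) = 1/(19 + 23) = 1/42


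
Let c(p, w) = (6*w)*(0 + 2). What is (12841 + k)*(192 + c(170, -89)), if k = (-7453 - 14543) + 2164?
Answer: 6124116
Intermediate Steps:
c(p, w) = 12*w (c(p, w) = (6*w)*2 = 12*w)
k = -19832 (k = -21996 + 2164 = -19832)
(12841 + k)*(192 + c(170, -89)) = (12841 - 19832)*(192 + 12*(-89)) = -6991*(192 - 1068) = -6991*(-876) = 6124116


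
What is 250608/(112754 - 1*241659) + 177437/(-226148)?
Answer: -6119001113/2242431380 ≈ -2.7287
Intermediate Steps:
250608/(112754 - 1*241659) + 177437/(-226148) = 250608/(112754 - 241659) + 177437*(-1/226148) = 250608/(-128905) - 13649/17396 = 250608*(-1/128905) - 13649/17396 = -250608/128905 - 13649/17396 = -6119001113/2242431380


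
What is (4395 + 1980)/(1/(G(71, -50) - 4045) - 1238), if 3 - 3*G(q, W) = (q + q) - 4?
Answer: -8691250/1687807 ≈ -5.1494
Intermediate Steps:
G(q, W) = 7/3 - 2*q/3 (G(q, W) = 1 - ((q + q) - 4)/3 = 1 - (2*q - 4)/3 = 1 - (-4 + 2*q)/3 = 1 + (4/3 - 2*q/3) = 7/3 - 2*q/3)
(4395 + 1980)/(1/(G(71, -50) - 4045) - 1238) = (4395 + 1980)/(1/((7/3 - 2/3*71) - 4045) - 1238) = 6375/(1/((7/3 - 142/3) - 4045) - 1238) = 6375/(1/(-45 - 4045) - 1238) = 6375/(1/(-4090) - 1238) = 6375/(-1/4090 - 1238) = 6375/(-5063421/4090) = 6375*(-4090/5063421) = -8691250/1687807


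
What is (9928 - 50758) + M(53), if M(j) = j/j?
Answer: -40829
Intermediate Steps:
M(j) = 1
(9928 - 50758) + M(53) = (9928 - 50758) + 1 = -40830 + 1 = -40829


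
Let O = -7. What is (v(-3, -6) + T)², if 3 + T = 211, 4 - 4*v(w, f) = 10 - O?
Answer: 670761/16 ≈ 41923.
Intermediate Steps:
v(w, f) = -13/4 (v(w, f) = 1 - (10 - 1*(-7))/4 = 1 - (10 + 7)/4 = 1 - ¼*17 = 1 - 17/4 = -13/4)
T = 208 (T = -3 + 211 = 208)
(v(-3, -6) + T)² = (-13/4 + 208)² = (819/4)² = 670761/16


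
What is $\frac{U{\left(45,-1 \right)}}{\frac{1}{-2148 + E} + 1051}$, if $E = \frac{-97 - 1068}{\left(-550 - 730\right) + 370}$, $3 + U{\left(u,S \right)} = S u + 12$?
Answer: $- \frac{14065308}{410628671} \approx -0.034253$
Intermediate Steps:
$U{\left(u,S \right)} = 9 + S u$ ($U{\left(u,S \right)} = -3 + \left(S u + 12\right) = -3 + \left(12 + S u\right) = 9 + S u$)
$E = \frac{233}{182}$ ($E = - \frac{1165}{-1280 + 370} = - \frac{1165}{-910} = \left(-1165\right) \left(- \frac{1}{910}\right) = \frac{233}{182} \approx 1.2802$)
$\frac{U{\left(45,-1 \right)}}{\frac{1}{-2148 + E} + 1051} = \frac{9 - 45}{\frac{1}{-2148 + \frac{233}{182}} + 1051} = \frac{9 - 45}{\frac{1}{- \frac{390703}{182}} + 1051} = - \frac{36}{- \frac{182}{390703} + 1051} = - \frac{36}{\frac{410628671}{390703}} = \left(-36\right) \frac{390703}{410628671} = - \frac{14065308}{410628671}$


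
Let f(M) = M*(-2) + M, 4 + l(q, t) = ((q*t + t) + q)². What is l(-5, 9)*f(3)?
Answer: -5031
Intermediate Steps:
l(q, t) = -4 + (q + t + q*t)² (l(q, t) = -4 + ((q*t + t) + q)² = -4 + ((t + q*t) + q)² = -4 + (q + t + q*t)²)
f(M) = -M (f(M) = -2*M + M = -M)
l(-5, 9)*f(3) = (-4 + (-5 + 9 - 5*9)²)*(-1*3) = (-4 + (-5 + 9 - 45)²)*(-3) = (-4 + (-41)²)*(-3) = (-4 + 1681)*(-3) = 1677*(-3) = -5031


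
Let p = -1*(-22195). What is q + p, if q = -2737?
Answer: 19458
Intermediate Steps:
p = 22195
q + p = -2737 + 22195 = 19458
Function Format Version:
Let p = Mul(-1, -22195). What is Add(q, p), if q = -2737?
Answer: 19458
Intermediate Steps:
p = 22195
Add(q, p) = Add(-2737, 22195) = 19458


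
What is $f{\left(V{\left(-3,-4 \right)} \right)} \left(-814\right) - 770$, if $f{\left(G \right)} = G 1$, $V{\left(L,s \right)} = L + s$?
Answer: $4928$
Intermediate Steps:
$f{\left(G \right)} = G$
$f{\left(V{\left(-3,-4 \right)} \right)} \left(-814\right) - 770 = \left(-3 - 4\right) \left(-814\right) - 770 = \left(-7\right) \left(-814\right) - 770 = 5698 - 770 = 4928$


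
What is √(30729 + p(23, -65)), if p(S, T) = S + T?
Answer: √30687 ≈ 175.18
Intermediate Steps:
√(30729 + p(23, -65)) = √(30729 + (23 - 65)) = √(30729 - 42) = √30687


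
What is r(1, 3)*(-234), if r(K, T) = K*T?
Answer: -702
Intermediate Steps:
r(1, 3)*(-234) = (1*3)*(-234) = 3*(-234) = -702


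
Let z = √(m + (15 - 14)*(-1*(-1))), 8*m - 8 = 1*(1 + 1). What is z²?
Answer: 9/4 ≈ 2.2500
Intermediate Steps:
m = 5/4 (m = 1 + (1*(1 + 1))/8 = 1 + (1*2)/8 = 1 + (⅛)*2 = 1 + ¼ = 5/4 ≈ 1.2500)
z = 3/2 (z = √(5/4 + (15 - 14)*(-1*(-1))) = √(5/4 + 1*1) = √(5/4 + 1) = √(9/4) = 3/2 ≈ 1.5000)
z² = (3/2)² = 9/4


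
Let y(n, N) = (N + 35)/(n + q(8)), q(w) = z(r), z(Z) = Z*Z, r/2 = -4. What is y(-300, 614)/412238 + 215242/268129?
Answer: 354920776965/442131850808 ≈ 0.80275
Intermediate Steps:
r = -8 (r = 2*(-4) = -8)
z(Z) = Z**2
q(w) = 64 (q(w) = (-8)**2 = 64)
y(n, N) = (35 + N)/(64 + n) (y(n, N) = (N + 35)/(n + 64) = (35 + N)/(64 + n))
y(-300, 614)/412238 + 215242/268129 = ((35 + 614)/(64 - 300))/412238 + 215242/268129 = (649/(-236))*(1/412238) + 215242*(1/268129) = -1/236*649*(1/412238) + 215242/268129 = -11/4*1/412238 + 215242/268129 = -11/1648952 + 215242/268129 = 354920776965/442131850808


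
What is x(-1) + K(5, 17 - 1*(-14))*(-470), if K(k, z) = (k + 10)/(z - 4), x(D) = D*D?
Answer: -2341/9 ≈ -260.11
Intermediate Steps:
x(D) = D**2
K(k, z) = (10 + k)/(-4 + z)
x(-1) + K(5, 17 - 1*(-14))*(-470) = (-1)**2 + ((10 + 5)/(-4 + (17 - 1*(-14))))*(-470) = 1 + (15/(-4 + (17 + 14)))*(-470) = 1 + (15/(-4 + 31))*(-470) = 1 + (15/27)*(-470) = 1 + ((1/27)*15)*(-470) = 1 + (5/9)*(-470) = 1 - 2350/9 = -2341/9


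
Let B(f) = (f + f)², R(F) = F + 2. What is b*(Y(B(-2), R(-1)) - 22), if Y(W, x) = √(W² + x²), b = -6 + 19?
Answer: -286 + 13*√257 ≈ -77.594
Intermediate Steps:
b = 13
R(F) = 2 + F
B(f) = 4*f² (B(f) = (2*f)² = 4*f²)
b*(Y(B(-2), R(-1)) - 22) = 13*(√((4*(-2)²)² + (2 - 1)²) - 22) = 13*(√((4*4)² + 1²) - 22) = 13*(√(16² + 1) - 22) = 13*(√(256 + 1) - 22) = 13*(√257 - 22) = 13*(-22 + √257) = -286 + 13*√257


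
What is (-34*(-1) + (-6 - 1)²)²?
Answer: 6889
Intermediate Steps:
(-34*(-1) + (-6 - 1)²)² = (34 + (-7)²)² = (34 + 49)² = 83² = 6889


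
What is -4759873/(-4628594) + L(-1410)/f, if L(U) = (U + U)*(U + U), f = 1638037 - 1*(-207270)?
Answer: 45591857891611/8541176908358 ≈ 5.3379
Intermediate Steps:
f = 1845307 (f = 1638037 + 207270 = 1845307)
L(U) = 4*U² (L(U) = (2*U)*(2*U) = 4*U²)
-4759873/(-4628594) + L(-1410)/f = -4759873/(-4628594) + (4*(-1410)²)/1845307 = -4759873*(-1/4628594) + (4*1988100)*(1/1845307) = 4759873/4628594 + 7952400*(1/1845307) = 4759873/4628594 + 7952400/1845307 = 45591857891611/8541176908358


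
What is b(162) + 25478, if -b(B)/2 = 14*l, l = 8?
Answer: 25254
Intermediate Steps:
b(B) = -224 (b(B) = -28*8 = -2*112 = -224)
b(162) + 25478 = -224 + 25478 = 25254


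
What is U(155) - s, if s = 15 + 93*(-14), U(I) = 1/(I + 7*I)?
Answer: 1595881/1240 ≈ 1287.0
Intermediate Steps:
U(I) = 1/(8*I)
s = -1287 (s = 15 - 1302 = -1287)
U(155) - s = (⅛)/155 - 1*(-1287) = (⅛)*(1/155) + 1287 = 1/1240 + 1287 = 1595881/1240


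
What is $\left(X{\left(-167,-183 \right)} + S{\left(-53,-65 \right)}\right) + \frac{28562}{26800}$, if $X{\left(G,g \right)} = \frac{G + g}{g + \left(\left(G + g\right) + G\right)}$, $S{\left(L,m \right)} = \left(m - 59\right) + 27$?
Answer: $- \frac{1278819}{13400} \approx -95.434$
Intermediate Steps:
$S{\left(L,m \right)} = -32 + m$ ($S{\left(L,m \right)} = \left(-59 + m\right) + 27 = -32 + m$)
$X{\left(G,g \right)} = \frac{G + g}{2 G + 2 g}$ ($X{\left(G,g \right)} = \frac{G + g}{g + \left(g + 2 G\right)} = \frac{G + g}{2 G + 2 g}$)
$\left(X{\left(-167,-183 \right)} + S{\left(-53,-65 \right)}\right) + \frac{28562}{26800} = \left(\frac{1}{2} - 97\right) + \frac{28562}{26800} = \left(\frac{1}{2} - 97\right) + 28562 \cdot \frac{1}{26800} = - \frac{193}{2} + \frac{14281}{13400} = - \frac{1278819}{13400}$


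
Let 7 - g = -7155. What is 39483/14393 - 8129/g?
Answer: 165776549/103082666 ≈ 1.6082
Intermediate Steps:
g = 7162 (g = 7 - 1*(-7155) = 7 + 7155 = 7162)
39483/14393 - 8129/g = 39483/14393 - 8129/7162 = 165776549/103082666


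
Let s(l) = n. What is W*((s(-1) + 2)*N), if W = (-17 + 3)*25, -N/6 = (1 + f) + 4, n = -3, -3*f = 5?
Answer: -7000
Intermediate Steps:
f = -5/3 (f = -⅓*5 = -5/3 ≈ -1.6667)
s(l) = -3
N = -20 (N = -6*((1 - 5/3) + 4) = -6*(-⅔ + 4) = -6*10/3 = -20)
W = -350 (W = -14*25 = -350)
W*((s(-1) + 2)*N) = -350*(-3 + 2)*(-20) = -(-350)*(-20) = -350*20 = -7000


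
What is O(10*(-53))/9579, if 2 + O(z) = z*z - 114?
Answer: 280784/9579 ≈ 29.312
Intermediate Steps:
O(z) = -116 + z² (O(z) = -2 + (z*z - 114) = -2 + (z² - 114) = -2 + (-114 + z²) = -116 + z²)
O(10*(-53))/9579 = (-116 + (10*(-53))²)/9579 = (-116 + (-530)²)*(1/9579) = (-116 + 280900)*(1/9579) = 280784*(1/9579) = 280784/9579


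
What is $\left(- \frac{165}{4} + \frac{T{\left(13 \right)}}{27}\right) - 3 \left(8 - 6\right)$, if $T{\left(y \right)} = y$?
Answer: $- \frac{5051}{108} \approx -46.768$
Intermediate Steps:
$\left(- \frac{165}{4} + \frac{T{\left(13 \right)}}{27}\right) - 3 \left(8 - 6\right) = \left(- \frac{165}{4} + \frac{13}{27}\right) - 3 \left(8 - 6\right) = \left(\left(-165\right) \frac{1}{4} + 13 \cdot \frac{1}{27}\right) - 6 = \left(- \frac{165}{4} + \frac{13}{27}\right) - 6 = - \frac{4403}{108} - 6 = - \frac{5051}{108}$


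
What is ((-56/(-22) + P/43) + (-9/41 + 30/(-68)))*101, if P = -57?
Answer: 37239205/659362 ≈ 56.478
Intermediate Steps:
((-56/(-22) + P/43) + (-9/41 + 30/(-68)))*101 = ((-56/(-22) - 57/43) + (-9/41 + 30/(-68)))*101 = ((-56*(-1/22) - 57*1/43) + (-9*1/41 + 30*(-1/68)))*101 = ((28/11 - 57/43) + (-9/41 - 15/34))*101 = (577/473 - 921/1394)*101 = (368705/659362)*101 = 37239205/659362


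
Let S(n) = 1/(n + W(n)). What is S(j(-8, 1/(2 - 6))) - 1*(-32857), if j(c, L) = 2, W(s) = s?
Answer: 131429/4 ≈ 32857.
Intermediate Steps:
S(n) = 1/(2*n) (S(n) = 1/(n + n) = 1/(2*n))
S(j(-8, 1/(2 - 6))) - 1*(-32857) = (1/2)/2 - 1*(-32857) = (1/2)*(1/2) + 32857 = 1/4 + 32857 = 131429/4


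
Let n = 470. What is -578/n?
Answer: -289/235 ≈ -1.2298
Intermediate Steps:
-578/n = -578/470 = -578*1/470 = -289/235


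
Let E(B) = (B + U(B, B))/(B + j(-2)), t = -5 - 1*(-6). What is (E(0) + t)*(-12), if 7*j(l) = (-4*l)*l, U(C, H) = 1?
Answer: -27/4 ≈ -6.7500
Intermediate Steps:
t = 1 (t = -5 + 6 = 1)
j(l) = -4*l²/7 (j(l) = ((-4*l)*l)/7 = (-4*l²)/7 = -4*l²/7)
E(B) = (1 + B)/(-16/7 + B) (E(B) = (B + 1)/(B - 4/7*(-2)²) = (1 + B)/(B - 4/7*4) = (1 + B)/(B - 16/7) = (1 + B)/(-16/7 + B))
(E(0) + t)*(-12) = (7*(1 + 0)/(-16 + 7*0) + 1)*(-12) = (7*1/(-16 + 0) + 1)*(-12) = (7*1/(-16) + 1)*(-12) = (7*(-1/16)*1 + 1)*(-12) = (-7/16 + 1)*(-12) = (9/16)*(-12) = -27/4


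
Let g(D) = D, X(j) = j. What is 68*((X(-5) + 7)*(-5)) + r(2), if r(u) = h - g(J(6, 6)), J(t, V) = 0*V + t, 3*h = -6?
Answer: -688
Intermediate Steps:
h = -2 (h = (⅓)*(-6) = -2)
J(t, V) = t (J(t, V) = 0 + t = t)
r(u) = -8 (r(u) = -2 - 1*6 = -2 - 6 = -8)
68*((X(-5) + 7)*(-5)) + r(2) = 68*((-5 + 7)*(-5)) - 8 = 68*(2*(-5)) - 8 = 68*(-10) - 8 = -680 - 8 = -688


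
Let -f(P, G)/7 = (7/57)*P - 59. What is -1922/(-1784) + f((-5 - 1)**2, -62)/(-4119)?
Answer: 68733793/69808812 ≈ 0.98460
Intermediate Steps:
f(P, G) = 413 - 49*P/57 (f(P, G) = -7*((7/57)*P - 59) = -7*((7*(1/57))*P - 59) = -7*(7*P/57 - 59) = -7*(-59 + 7*P/57) = 413 - 49*P/57)
-1922/(-1784) + f((-5 - 1)**2, -62)/(-4119) = -1922/(-1784) + (413 - 49*(-5 - 1)**2/57)/(-4119) = -1922*(-1/1784) + (413 - 49/57*(-6)**2)*(-1/4119) = 961/892 + (413 - 49/57*36)*(-1/4119) = 961/892 + (413 - 588/19)*(-1/4119) = 961/892 + (7259/19)*(-1/4119) = 961/892 - 7259/78261 = 68733793/69808812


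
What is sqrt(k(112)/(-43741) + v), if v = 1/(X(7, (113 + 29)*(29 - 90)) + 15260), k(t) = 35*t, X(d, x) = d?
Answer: 19*I*sqrt(110626060900173)/667793847 ≈ 0.29925*I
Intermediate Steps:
v = 1/15267 (v = 1/(7 + 15260) = 1/15267 ≈ 6.5501e-5)
sqrt(k(112)/(-43741) + v) = sqrt((35*112)/(-43741) + 1/15267) = sqrt(3920*(-1/43741) + 1/15267) = sqrt(-3920/43741 + 1/15267) = sqrt(-59802899/667793847) = 19*I*sqrt(110626060900173)/667793847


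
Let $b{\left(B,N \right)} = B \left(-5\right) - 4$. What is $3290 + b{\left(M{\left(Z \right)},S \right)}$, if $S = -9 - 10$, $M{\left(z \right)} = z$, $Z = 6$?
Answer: $3256$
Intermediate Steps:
$S = -19$ ($S = -9 - 10 = -19$)
$b{\left(B,N \right)} = -4 - 5 B$ ($b{\left(B,N \right)} = - 5 B - 4 = -4 - 5 B$)
$3290 + b{\left(M{\left(Z \right)},S \right)} = 3290 - 34 = 3256$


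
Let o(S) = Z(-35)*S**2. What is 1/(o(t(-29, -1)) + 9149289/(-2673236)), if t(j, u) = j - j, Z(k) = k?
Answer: -2673236/9149289 ≈ -0.29218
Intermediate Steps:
t(j, u) = 0
o(S) = -35*S**2
1/(o(t(-29, -1)) + 9149289/(-2673236)) = 1/(-35*0**2 + 9149289/(-2673236)) = 1/(-35*0 + 9149289*(-1/2673236)) = 1/(0 - 9149289/2673236) = 1/(-9149289/2673236) = -2673236/9149289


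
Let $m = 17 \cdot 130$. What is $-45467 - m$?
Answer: $-47677$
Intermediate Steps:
$m = 2210$
$-45467 - m = -45467 - 2210 = -47677$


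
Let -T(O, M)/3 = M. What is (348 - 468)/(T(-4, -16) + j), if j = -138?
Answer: 4/3 ≈ 1.3333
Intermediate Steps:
T(O, M) = -3*M
(348 - 468)/(T(-4, -16) + j) = (348 - 468)/(-3*(-16) - 138) = -120/(48 - 138) = -120/(-90) = -120*(-1/90) = 4/3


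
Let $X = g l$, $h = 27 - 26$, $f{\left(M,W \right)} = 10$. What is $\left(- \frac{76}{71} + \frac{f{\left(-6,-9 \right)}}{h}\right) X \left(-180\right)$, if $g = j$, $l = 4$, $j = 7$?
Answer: $- \frac{3195360}{71} \approx -45005.0$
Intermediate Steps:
$h = 1$
$g = 7$
$X = 28$ ($X = 7 \cdot 4 = 28$)
$\left(- \frac{76}{71} + \frac{f{\left(-6,-9 \right)}}{h}\right) X \left(-180\right) = \left(- \frac{76}{71} + \frac{10}{1}\right) 28 \left(-180\right) = \left(\left(-76\right) \frac{1}{71} + 10 \cdot 1\right) 28 \left(-180\right) = \left(- \frac{76}{71} + 10\right) 28 \left(-180\right) = \frac{634}{71} \cdot 28 \left(-180\right) = \frac{17752}{71} \left(-180\right) = - \frac{3195360}{71}$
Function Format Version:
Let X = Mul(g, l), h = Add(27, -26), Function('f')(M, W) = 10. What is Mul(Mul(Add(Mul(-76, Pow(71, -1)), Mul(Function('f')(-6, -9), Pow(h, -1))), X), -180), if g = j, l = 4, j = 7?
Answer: Rational(-3195360, 71) ≈ -45005.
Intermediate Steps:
h = 1
g = 7
X = 28 (X = Mul(7, 4) = 28)
Mul(Mul(Add(Mul(-76, Pow(71, -1)), Mul(Function('f')(-6, -9), Pow(h, -1))), X), -180) = Mul(Mul(Add(Mul(-76, Pow(71, -1)), Mul(10, Pow(1, -1))), 28), -180) = Mul(Mul(Add(Mul(-76, Rational(1, 71)), Mul(10, 1)), 28), -180) = Mul(Mul(Add(Rational(-76, 71), 10), 28), -180) = Mul(Mul(Rational(634, 71), 28), -180) = Mul(Rational(17752, 71), -180) = Rational(-3195360, 71)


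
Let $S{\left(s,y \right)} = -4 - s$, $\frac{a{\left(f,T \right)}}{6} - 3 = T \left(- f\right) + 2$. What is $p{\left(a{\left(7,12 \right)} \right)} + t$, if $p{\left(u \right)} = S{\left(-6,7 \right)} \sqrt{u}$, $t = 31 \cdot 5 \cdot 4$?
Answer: $620 + 2 i \sqrt{474} \approx 620.0 + 43.543 i$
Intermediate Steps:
$a{\left(f,T \right)} = 30 - 6 T f$ ($a{\left(f,T \right)} = 18 + 6 \left(T \left(- f\right) + 2\right) = 18 + 6 \left(- T f + 2\right) = 18 + 6 \left(2 - T f\right) = 18 - \left(-12 + 6 T f\right) = 30 - 6 T f$)
$t = 620$ ($t = 155 \cdot 4 = 620$)
$p{\left(u \right)} = 2 \sqrt{u}$ ($p{\left(u \right)} = \left(-4 - -6\right) \sqrt{u} = \left(-4 + 6\right) \sqrt{u} = 2 \sqrt{u}$)
$p{\left(a{\left(7,12 \right)} \right)} + t = 2 \sqrt{30 - 72 \cdot 7} + 620 = 2 \sqrt{30 - 504} + 620 = 2 \sqrt{-474} + 620 = 2 i \sqrt{474} + 620 = 620 + 2 i \sqrt{474}$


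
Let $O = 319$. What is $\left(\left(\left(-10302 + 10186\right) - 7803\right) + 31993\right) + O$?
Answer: $24393$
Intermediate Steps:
$\left(\left(\left(-10302 + 10186\right) - 7803\right) + 31993\right) + O = \left(\left(\left(-10302 + 10186\right) - 7803\right) + 31993\right) + 319 = \left(\left(-116 - 7803\right) + 31993\right) + 319 = \left(-7919 + 31993\right) + 319 = 24074 + 319 = 24393$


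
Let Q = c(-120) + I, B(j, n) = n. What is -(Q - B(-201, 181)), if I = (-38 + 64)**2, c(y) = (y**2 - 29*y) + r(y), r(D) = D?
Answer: -18255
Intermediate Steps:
c(y) = y**2 - 28*y (c(y) = (y**2 - 29*y) + y = y**2 - 28*y)
I = 676 (I = 26**2 = 676)
Q = 18436 (Q = -120*(-28 - 120) + 676 = -120*(-148) + 676 = 17760 + 676 = 18436)
-(Q - B(-201, 181)) = -(18436 - 1*181) = -(18436 - 181) = -1*18255 = -18255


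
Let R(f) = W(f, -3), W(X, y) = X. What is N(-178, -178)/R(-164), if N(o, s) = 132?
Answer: -33/41 ≈ -0.80488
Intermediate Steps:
R(f) = f
N(-178, -178)/R(-164) = 132/(-164) = 132*(-1/164) = -33/41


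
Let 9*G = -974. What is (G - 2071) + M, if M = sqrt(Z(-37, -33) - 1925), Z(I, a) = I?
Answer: -19613/9 + 3*I*sqrt(218) ≈ -2179.2 + 44.294*I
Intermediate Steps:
G = -974/9 (G = (1/9)*(-974) = -974/9 ≈ -108.22)
M = 3*I*sqrt(218) (M = sqrt(-37 - 1925) = sqrt(-1962) = 3*I*sqrt(218) ≈ 44.294*I)
(G - 2071) + M = (-974/9 - 2071) + 3*I*sqrt(218) = -19613/9 + 3*I*sqrt(218)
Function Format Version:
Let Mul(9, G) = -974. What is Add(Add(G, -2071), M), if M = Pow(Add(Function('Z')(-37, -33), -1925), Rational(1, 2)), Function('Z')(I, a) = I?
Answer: Add(Rational(-19613, 9), Mul(3, I, Pow(218, Rational(1, 2)))) ≈ Add(-2179.2, Mul(44.294, I))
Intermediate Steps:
G = Rational(-974, 9) (G = Mul(Rational(1, 9), -974) = Rational(-974, 9) ≈ -108.22)
M = Mul(3, I, Pow(218, Rational(1, 2))) (M = Pow(Add(-37, -1925), Rational(1, 2)) = Pow(-1962, Rational(1, 2)) = Mul(3, I, Pow(218, Rational(1, 2))) ≈ Mul(44.294, I))
Add(Add(G, -2071), M) = Add(Add(Rational(-974, 9), -2071), Mul(3, I, Pow(218, Rational(1, 2)))) = Add(Rational(-19613, 9), Mul(3, I, Pow(218, Rational(1, 2))))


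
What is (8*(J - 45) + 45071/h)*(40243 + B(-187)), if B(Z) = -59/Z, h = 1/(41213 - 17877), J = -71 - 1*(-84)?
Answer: 7915144803300000/187 ≈ 4.2327e+13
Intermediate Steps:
J = 13 (J = -71 + 84 = 13)
h = 1/23336 ≈ 4.2852e-5
(8*(J - 45) + 45071/h)*(40243 + B(-187)) = (8*(13 - 45) + 45071/(1/23336))*(40243 - 59/(-187)) = (8*(-32) + 45071*23336)*(40243 - 59*(-1/187)) = (-256 + 1051776856)*(40243 + 59/187) = 1051776600*(7525500/187) = 7915144803300000/187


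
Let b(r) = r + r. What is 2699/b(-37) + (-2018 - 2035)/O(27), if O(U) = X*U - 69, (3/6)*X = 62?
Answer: -3049981/80882 ≈ -37.709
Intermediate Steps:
X = 124 (X = 2*62 = 124)
b(r) = 2*r
O(U) = -69 + 124*U (O(U) = 124*U - 69 = -69 + 124*U)
2699/b(-37) + (-2018 - 2035)/O(27) = 2699/((2*(-37))) + (-2018 - 2035)/(-69 + 124*27) = 2699/(-74) - 4053/(-69 + 3348) = 2699*(-1/74) - 4053/3279 = -2699/74 - 4053*1/3279 = -2699/74 - 1351/1093 = -3049981/80882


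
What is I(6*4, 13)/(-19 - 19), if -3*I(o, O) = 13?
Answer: 13/114 ≈ 0.11404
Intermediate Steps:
I(o, O) = -13/3 (I(o, O) = -1/3*13 = -13/3)
I(6*4, 13)/(-19 - 19) = -13/3/(-19 - 19) = -13/3/(-38) = -1/38*(-13/3) = 13/114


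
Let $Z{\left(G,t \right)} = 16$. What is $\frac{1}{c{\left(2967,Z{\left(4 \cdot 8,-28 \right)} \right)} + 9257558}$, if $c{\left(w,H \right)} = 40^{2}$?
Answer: $\frac{1}{9259158} \approx 1.08 \cdot 10^{-7}$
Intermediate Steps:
$c{\left(w,H \right)} = 1600$
$\frac{1}{c{\left(2967,Z{\left(4 \cdot 8,-28 \right)} \right)} + 9257558} = \frac{1}{1600 + 9257558} = \frac{1}{9259158}$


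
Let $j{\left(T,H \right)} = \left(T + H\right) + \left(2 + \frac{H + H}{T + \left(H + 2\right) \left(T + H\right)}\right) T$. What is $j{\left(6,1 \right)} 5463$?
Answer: $106225$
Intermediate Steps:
$j{\left(T,H \right)} = H + T + T \left(2 + \frac{2 H}{T + \left(2 + H\right) \left(H + T\right)}\right)$ ($j{\left(T,H \right)} = \left(H + T\right) + \left(2 + \frac{2 H}{T + \left(2 + H\right) \left(H + T\right)}\right) T = \left(H + T\right) + T \left(2 + \frac{2 H}{T + \left(2 + H\right) \left(H + T\right)}\right) = H + T + T \left(2 + \frac{2 H}{T + \left(2 + H\right) \left(H + T\right)}\right)$)
$j{\left(6,1 \right)} 5463 = \frac{1^{3} + 2 \cdot 1^{2} + 9 \cdot 6^{2} + 3 \cdot 1 \cdot 6^{2} + 4 \cdot 6 \cdot 1^{2} + 11 \cdot 1 \cdot 6}{1^{2} + 2 \cdot 1 + 3 \cdot 6 + 1 \cdot 6} \cdot 5463 = \frac{1 + 2 \cdot 1 + 9 \cdot 36 + 3 \cdot 1 \cdot 36 + 4 \cdot 6 \cdot 1 + 66}{1 + 2 + 18 + 6} \cdot 5463 = \frac{1 + 2 + 324 + 108 + 24 + 66}{27} \cdot 5463 = \frac{1}{27} \cdot 525 \cdot 5463 = \frac{175}{9} \cdot 5463 = 106225$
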